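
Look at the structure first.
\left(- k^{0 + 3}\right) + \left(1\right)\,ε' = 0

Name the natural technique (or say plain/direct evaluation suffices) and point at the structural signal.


Verdict: no special technique — the slope is a function of k alone, so integrate both sides directly.


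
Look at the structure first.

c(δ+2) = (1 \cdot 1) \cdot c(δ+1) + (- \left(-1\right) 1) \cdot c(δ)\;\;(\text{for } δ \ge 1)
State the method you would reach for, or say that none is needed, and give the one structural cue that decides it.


Verdict: the characteristic-root method — shift-invariance with fixed coefficients calls for exponential trials; the characteristic polynomial finds every r^δ.


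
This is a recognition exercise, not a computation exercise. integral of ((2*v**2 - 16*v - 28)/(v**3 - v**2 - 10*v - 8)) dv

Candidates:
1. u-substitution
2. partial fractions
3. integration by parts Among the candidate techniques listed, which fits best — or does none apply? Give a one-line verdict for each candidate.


Method: partial fractions — the integrand is a proper rational function and its denominator v**3 - v**2 - 10*v - 8 factors into distinct pieces, so it splits into simple fractions.
- u-substitution — no subexpression of the integrand serves as a whole-integral substitution inner — individual terms may offer their own, but none carries its derivative as a factor of the full integrand; a working change of variable would have to be constructed from outside the expression.
- partial fractions — yes, a natural case for it.
- integration by parts: the integrand does not split as a nonconstant polynomial times an exp, sine, cosine of a linear argument, or logarithm — no polynomial-kernel parts product to differentiate one side of.


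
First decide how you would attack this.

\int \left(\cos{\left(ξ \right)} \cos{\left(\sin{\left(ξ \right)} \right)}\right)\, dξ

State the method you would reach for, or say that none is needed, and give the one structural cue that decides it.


Technique: u-substitution — \cos{\left(ξ \right)} matches the derivative of \sin{\left(ξ \right)} up to a constant; with u = \sin{\left(ξ \right)} the whole integrand folds into a function of u alone.


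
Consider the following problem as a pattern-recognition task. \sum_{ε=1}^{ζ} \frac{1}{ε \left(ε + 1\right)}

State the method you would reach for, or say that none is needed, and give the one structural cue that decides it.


Verdict: telescoping — \frac{1}{ε \left(ε + 1\right)} hides a difference of shifted reciprocals — decompose it and the middle of the sum vanishes.


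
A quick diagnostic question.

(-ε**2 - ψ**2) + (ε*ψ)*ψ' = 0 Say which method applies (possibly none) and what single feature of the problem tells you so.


Verdict: the homogeneous substitution — solved for the derivative, the right side is unchanged under scaling ε and ψ together — it depends only on the ratio ψ/ε, so substitute a single ratio variable. This doubles as a Bernoulli equation in the unknown as written; the homogeneous route needs no setup at all.


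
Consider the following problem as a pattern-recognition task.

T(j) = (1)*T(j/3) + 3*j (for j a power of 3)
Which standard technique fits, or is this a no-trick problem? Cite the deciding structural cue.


Method: the master substitution — the index is divided (j/3), not shifted — substitute j = 3^m to straighten it into a shift recurrence.


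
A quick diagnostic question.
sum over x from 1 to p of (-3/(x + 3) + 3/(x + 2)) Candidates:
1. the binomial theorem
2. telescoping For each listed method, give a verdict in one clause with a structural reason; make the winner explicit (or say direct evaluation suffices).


Best approach: telescoping — this sum is a zipper: each term contributes 3/(x + 2) and removes the next index's value, which the following term puts back, closing term by term.
- the binomial theorem — the summand does not match any term pattern of an expanded binomial power.
- telescoping — applicable, and directly so.


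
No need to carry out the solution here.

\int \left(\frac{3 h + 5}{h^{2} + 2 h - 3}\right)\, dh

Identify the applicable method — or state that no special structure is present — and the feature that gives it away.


Best approach: partial fractions — rational integrand, reducible denominator h^{2} + 2 h - 3: decompose first, integrate second.


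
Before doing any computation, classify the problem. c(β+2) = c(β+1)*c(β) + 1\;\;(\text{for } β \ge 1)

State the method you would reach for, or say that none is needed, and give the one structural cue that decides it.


Diagnosis: no special technique — the sequence value feeds back through itself nonlinearly — linear superposition fails, and every superposition-based closed form fails with it.


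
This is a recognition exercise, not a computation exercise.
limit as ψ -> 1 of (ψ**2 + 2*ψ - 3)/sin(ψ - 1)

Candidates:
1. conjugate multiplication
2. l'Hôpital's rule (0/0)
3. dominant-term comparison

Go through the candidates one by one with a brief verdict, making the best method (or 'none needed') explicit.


Technique: l'Hôpital's rule (0/0) — plug in 1: top and bottom both hit zero, so differentiate each and retry. A first-order expansion at the point is an equally standard path; the rule packages it.
- conjugate multiplication: there are no radicals in tension whose conjugate would simplify matters.
- l'Hôpital's rule (0/0) — applicable, and directly so.
- dominant-term comparison: no dominant power emerges to decide the limit by degree comparison.


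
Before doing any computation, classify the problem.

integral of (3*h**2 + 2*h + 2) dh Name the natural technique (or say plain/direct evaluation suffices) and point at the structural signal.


Method: no special technique — scan for structure and find none: constant multiples of powers of h, integrate directly.


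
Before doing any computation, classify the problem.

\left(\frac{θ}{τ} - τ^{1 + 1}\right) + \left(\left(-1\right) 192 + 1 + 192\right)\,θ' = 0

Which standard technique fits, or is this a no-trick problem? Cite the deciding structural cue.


Best approach: a linear integrating factor — linear in the unknown with genuine forcing: multiply through by the exponential of the integrated coefficient and the left side closes into one derivative.


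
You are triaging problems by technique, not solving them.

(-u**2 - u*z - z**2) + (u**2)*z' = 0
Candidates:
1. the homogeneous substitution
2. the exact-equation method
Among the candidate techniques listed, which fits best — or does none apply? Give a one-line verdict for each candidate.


Method: the homogeneous substitution — the slope's numerator and denominator share total degree; set v = z/u and the equation drops to separable form.
- the homogeneous substitution: yes, a natural case for it.
- the exact-equation method — the mixed partial derivatives differ, so the left side is not a total differential.


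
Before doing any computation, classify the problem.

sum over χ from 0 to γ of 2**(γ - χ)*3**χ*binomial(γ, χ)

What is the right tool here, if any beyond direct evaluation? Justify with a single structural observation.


Diagnosis: the binomial theorem — terms weighting binomial(γ, χ) against matched powers of 3 and 2 reassemble into (3 + 2)^γ by the binomial theorem.


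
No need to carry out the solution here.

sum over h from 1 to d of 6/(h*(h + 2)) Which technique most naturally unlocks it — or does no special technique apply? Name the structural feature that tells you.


Verdict: telescoping — 6/(h*(h + 2)) hides a difference of shifted reciprocals — decompose it and the middle of the sum vanishes.


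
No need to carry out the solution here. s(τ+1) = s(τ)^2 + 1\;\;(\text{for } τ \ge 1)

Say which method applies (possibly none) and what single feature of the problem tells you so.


Verdict: no special technique — the unknown enters the rule nonlinearly, not as a weighted sum — no linear method is even well-posed.


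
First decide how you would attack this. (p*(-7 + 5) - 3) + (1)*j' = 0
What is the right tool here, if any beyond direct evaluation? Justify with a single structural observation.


Method: no special technique — solved for the derivative, j never appears on the right — this is a direct integration in p, not a differential-equations problem at heart.


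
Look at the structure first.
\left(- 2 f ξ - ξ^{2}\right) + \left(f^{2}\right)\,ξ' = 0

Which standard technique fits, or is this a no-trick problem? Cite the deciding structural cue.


Technique: the homogeneous substitution — solved for the derivative, the right side is unchanged under scaling f and ξ together — it depends only on the ratio ξ/f, so substitute a single ratio variable. This doubles as a Bernoulli equation in the unknown as written; the homogeneous route needs no setup at all.


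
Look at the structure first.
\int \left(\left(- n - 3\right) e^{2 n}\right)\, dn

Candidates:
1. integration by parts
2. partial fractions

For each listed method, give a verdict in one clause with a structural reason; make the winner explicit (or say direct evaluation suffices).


Method: integration by parts — the integrand splits as - n - 3 times e^{2 n} — repeatedly differentiating the polynomial part kills it, which is the parts ladder.
- integration by parts — a fit — the right tool for this form.
- partial fractions — there is no rational-function structure to decompose.


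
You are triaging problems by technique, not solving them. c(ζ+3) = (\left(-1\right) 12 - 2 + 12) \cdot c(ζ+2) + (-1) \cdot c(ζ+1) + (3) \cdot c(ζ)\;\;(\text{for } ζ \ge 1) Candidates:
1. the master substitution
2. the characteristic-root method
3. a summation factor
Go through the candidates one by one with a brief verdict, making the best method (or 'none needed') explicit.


Diagnosis: the characteristic-root method — fixed numeric weights on consecutive terms and no forcing term added: the root method in its home territory.
- the master substitution: the recursive argument is a shift of the index, not a fixed fraction of it.
- the characteristic-root method: yes, a natural case for it.
- a summation factor: a summation factor telescopes one-step recursions; this one carries higher-order memory.


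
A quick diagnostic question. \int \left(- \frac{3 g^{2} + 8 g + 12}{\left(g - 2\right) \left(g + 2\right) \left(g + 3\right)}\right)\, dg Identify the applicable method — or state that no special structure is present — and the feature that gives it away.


Verdict: partial fractions — the bottom factors while the top stays lower-degree — split into simple fractions and integrate piece by piece.


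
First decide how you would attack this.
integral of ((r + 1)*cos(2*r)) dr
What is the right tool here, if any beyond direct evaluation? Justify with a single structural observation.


Best approach: integration by parts — a polynomial factor r + 1 multiplies cos(2*r); differentiating r + 1 lowers its degree while cos(2*r) integrates cleanly, so parts wins.


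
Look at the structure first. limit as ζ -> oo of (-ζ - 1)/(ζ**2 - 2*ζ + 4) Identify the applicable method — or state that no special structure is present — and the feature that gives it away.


Technique: dominant-term comparison — as ζ grows, only the highest-degree terms matter — compare leading terms and read the limit off. As a single quotient, the ∞/∞ shape would yield to repeated differentiation as well — the growth comparison gets there in one look.


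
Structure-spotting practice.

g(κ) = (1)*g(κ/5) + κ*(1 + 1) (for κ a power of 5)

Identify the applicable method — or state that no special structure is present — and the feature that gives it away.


Best approach: the master substitution — the index is divided (κ/5), not shifted — substitute κ = 5^m to straighten it into a shift recurrence.


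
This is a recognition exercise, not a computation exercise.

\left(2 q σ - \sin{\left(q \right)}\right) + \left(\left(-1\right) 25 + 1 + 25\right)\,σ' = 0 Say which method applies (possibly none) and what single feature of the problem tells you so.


Method: a linear integrating factor — σ enters only linearly with coefficient 2 q; multiply by exp of the integral of 2 q and the left side becomes one derivative.


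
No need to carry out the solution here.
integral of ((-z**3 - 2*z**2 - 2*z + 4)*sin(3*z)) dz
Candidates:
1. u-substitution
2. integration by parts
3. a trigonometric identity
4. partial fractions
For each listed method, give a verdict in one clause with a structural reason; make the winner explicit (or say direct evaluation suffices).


Technique: integration by parts — the integrand splits as -z**3 - 2*z**2 - 2*z + 4 times sin(3*z) — repeatedly differentiating the polynomial part kills it, which is the parts ladder.
- u-substitution: no subexpression of the integrand serves as a whole-integral substitution inner — individual terms may offer their own, but none carries its derivative as a factor of the full integrand; a working change of variable would have to be constructed from outside the expression.
- integration by parts: a fit — the right tool for this form.
- a trigonometric identity: there is no trigonometric structure whose rewriting would simplify the integrand.
- partial fractions: the expression is not a ratio of polynomials that decomposes further.


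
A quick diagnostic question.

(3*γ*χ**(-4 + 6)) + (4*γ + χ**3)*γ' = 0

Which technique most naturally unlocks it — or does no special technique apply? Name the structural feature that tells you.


Verdict: the exact-equation method — equality of cross partials is the green light — assemble the potential function term by term.


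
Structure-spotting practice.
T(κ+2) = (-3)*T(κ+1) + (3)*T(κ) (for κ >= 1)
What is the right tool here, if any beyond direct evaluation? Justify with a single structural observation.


Technique: the characteristic-root method — the recurrence is linear and homogeneous with constant coefficients, so the ansatz r^κ turns it into a polynomial equation for r.


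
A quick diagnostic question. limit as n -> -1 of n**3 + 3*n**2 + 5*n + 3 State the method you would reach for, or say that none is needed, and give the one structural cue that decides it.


Verdict: no special technique — the expression is continuous at -1 — substitute and evaluate; no indeterminate form appears.


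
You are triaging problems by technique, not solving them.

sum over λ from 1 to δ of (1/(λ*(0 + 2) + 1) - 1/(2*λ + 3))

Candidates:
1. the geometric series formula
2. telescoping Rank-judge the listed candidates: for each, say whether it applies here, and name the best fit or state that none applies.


Diagnosis: telescoping — consecutive terms evaluate one function at adjacent indices (1/(λ*(0 + 2) + 1) is its current value): one term's tail is the next term's head, so the chain collapses.
- the geometric series formula: consecutive terms are not related by a fixed multiplier.
- telescoping — yes — fits the structure here.


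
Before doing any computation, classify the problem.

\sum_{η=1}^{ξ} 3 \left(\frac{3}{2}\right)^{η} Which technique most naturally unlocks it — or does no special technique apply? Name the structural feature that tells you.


Technique: the geometric series formula — each term is \frac{3}{2} times the previous one, so the geometric-series formula applies directly.


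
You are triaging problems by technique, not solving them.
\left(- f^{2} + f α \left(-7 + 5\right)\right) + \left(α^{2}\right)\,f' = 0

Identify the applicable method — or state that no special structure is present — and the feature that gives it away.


Technique: the homogeneous substitution — the slope's numerator and denominator have matching total degree, so it depends only on f/α and the ratio substitution collapses it. Rearranged, this also fits the Bernoulli template directly; the homogeneous substitution reads the structure without the rearrangement.


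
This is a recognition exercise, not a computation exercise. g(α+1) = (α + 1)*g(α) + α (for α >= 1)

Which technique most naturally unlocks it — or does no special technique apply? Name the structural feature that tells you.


Verdict: a summation factor — an index-dependent multiplier α + 1 rules out characteristic roots; a summation factor converts it to a pure difference.


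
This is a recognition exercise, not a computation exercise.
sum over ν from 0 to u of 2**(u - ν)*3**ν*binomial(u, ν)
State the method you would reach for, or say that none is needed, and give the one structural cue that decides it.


Diagnosis: the binomial theorem — the summand is term ν of a binomial expansion in 3 and 2; the whole sum is a single power.


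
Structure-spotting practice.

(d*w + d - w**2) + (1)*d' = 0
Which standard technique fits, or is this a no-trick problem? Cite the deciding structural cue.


Verdict: a linear integrating factor — linear in the unknown with genuine forcing: multiply through by the exponential of the integrated coefficient and the left side closes into one derivative.


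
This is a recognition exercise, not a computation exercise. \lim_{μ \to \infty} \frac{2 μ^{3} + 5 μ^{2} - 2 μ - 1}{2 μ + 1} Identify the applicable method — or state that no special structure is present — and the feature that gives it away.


Method: dominant-term comparison — growth-rate triage: the leading powers of μ decide the limit, everything else is noise. As a single quotient, the ∞/∞ shape would yield to repeated differentiation as well — the growth comparison gets there in one look.


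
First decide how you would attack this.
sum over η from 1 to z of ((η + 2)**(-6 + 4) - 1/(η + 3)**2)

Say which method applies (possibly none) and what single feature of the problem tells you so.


Best approach: telescoping — the summand is (η + 2)**(-6 + 4) minus the same expression shifted by one, so consecutive terms cancel in pairs.


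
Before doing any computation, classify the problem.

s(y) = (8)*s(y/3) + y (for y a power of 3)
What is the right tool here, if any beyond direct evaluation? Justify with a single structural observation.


Diagnosis: the master substitution — the argument shrinks by the factor 3, so measure the index on a logarithmic scale and the recursion becomes a shift.


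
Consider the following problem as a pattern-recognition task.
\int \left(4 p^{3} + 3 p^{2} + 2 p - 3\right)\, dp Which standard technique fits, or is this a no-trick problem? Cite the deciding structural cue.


Method: no special technique — the integrand is a sum of constant multiples of powers of p — integrate term by term.


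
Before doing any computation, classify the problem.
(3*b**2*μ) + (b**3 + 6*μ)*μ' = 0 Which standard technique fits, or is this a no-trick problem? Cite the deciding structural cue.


Technique: the exact-equation method — equality of cross partials is the green light — assemble the potential function term by term.


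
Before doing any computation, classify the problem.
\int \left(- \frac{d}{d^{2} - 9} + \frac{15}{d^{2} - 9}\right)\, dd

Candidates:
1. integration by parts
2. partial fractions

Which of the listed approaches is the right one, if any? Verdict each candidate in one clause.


Verdict: partial fractions — break d^{2} - 9 into its roots and the integral splits into logarithm-sized bites.
- integration by parts — the nonconstant-polynomial-times-standard-kernel pattern (an exp, sine, cosine, or logarithm partner) is absent.
- partial fractions — a fit — the right tool for this form.


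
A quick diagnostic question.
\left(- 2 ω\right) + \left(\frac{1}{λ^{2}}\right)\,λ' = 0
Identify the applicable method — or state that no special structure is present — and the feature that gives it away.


Method: separation of variables — one side of the product carries the independent variable, the other the unknown — the textbook separation shape. The equation is exact as it stands too — a potential function exists — though separation reads the split structure directly.


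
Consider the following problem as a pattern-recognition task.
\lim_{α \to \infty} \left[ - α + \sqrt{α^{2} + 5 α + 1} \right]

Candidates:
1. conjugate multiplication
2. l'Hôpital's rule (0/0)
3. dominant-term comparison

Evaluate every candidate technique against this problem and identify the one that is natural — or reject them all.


Diagnosis: conjugate multiplication — this difference gives up after one conjugate multiplication — the radical structure cancels against its conjugate.
- conjugate multiplication — yes, a natural case for it.
- l'Hôpital's rule (0/0): no quotient structure at all: the clash is ∞ minus ∞, which rationalizing converts into a tractable ratio.
- dominant-term comparison: no dominant power emerges to decide the limit by degree comparison.


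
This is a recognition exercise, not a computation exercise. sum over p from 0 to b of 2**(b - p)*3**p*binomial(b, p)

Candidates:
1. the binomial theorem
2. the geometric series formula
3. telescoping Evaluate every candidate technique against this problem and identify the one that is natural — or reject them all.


Best approach: the binomial theorem — binomial(b, p) weighting matched powers of 3 and 2 is the expanded form of (3 + 2)^b — fold it back up.
- the binomial theorem: applicable, and directly so.
- the geometric series formula: the term-to-term ratio changes with the index, so the geometric formula cannot close it.
- telescoping — computed from the summand as displayed, the partial sums build up without the pairwise collapse telescoping exploits.


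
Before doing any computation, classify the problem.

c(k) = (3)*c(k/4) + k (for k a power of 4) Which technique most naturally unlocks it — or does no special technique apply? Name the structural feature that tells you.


Verdict: the master substitution — the recursive call is at index k/4 rather than a shift, a divide-and-conquer shape — substituting k = 4^m linearizes it.


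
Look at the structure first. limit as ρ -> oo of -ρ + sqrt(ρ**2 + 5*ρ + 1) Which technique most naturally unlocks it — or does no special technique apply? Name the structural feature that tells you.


Method: conjugate multiplication — two divergent pieces with a minus sign between them and a radical in the mix: rationalize sqrt(ρ**2 + 5*ρ + 1) - ρ before any limit law applies.


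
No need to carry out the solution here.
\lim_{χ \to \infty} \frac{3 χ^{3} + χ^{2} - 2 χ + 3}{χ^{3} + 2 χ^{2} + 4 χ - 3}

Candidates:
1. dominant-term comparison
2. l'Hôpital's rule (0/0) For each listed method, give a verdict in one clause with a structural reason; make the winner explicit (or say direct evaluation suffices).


Diagnosis: dominant-term comparison — divide by the highest power of χ present: lower-order terms vanish and the dominant ratio remains.
- dominant-term comparison: applicable, and directly so.
- l'Hôpital's rule (0/0) — as a single quotient the expression runs to ∞/∞ at the limit point — an at-infinity form of the rule would apply, though the leading-growth comparison is the direct reading.


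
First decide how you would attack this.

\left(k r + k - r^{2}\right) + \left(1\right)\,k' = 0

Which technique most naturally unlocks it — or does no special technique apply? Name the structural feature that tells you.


Technique: a linear integrating factor — the unknown enters only to the first power against a nonzero forcing term — the integrating-factor template applies directly.


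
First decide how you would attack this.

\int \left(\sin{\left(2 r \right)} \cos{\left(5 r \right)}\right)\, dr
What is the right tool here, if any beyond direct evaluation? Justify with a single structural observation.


Verdict: a trigonometric identity — split \sin{\left(2 r \right)} \cos{\left(5 r \right)} with the angle-addition identities: the resulting sum integrates term by term.


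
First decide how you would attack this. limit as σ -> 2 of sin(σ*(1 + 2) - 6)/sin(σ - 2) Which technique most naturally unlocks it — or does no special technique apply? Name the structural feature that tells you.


Verdict: l'Hôpital's rule (0/0) — substituting 2 gives 0 over 0; differentiate top and bottom once and re-evaluate. The standard small-argument limits would also carry it; the rule is the systematic route.


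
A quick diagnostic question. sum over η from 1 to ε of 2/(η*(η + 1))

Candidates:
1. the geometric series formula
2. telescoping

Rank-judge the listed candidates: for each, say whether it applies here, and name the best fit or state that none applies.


Diagnosis: telescoping — integer-spaced poles in 2/(η*(η + 1)) are the telescoping signature in disguise.
- the geometric series formula: the term-to-term ratio drifts with the index — the one thing the geometric formula cannot absorb.
- telescoping: a fit — the right tool for this form.


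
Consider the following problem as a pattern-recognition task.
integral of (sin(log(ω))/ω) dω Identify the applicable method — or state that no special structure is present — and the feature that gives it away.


Best approach: u-substitution — collected, the integrand has one factor that is, up to a constant, the derivative of an inner expression the rest depends on — substitute for that inner expression.


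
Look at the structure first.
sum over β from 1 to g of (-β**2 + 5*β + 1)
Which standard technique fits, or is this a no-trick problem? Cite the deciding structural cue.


Technique: no special technique — constant-multiple powers of β with no cancellation partners and no common ratio — use the standard power-sum formulas.


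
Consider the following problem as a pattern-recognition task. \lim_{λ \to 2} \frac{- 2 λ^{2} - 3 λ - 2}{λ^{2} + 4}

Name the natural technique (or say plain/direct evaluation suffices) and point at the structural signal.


Technique: no special technique — no zero denominators, no indeterminate clash at 2 — substitute and read off the value.


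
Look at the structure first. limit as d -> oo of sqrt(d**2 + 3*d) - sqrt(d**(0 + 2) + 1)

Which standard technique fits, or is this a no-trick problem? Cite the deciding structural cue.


Verdict: conjugate multiplication — two divergent pieces with a minus sign between them and a radical in the mix: rationalize sqrt(d**2 + 3*d) - sqrt(d**(0 + 2) + 1) before any limit law applies.


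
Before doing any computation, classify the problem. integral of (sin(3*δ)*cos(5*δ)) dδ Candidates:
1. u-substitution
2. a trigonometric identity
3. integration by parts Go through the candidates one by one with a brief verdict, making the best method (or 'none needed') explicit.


Verdict: a trigonometric identity — sin(3*δ)*cos(5*δ) mixes two frequencies; the product-to-sum identity splits it into single-frequency sinusoids.
- u-substitution — no subexpression of the integrand pairs with its own derivative as a factor — individual terms may offer their own substitutions, but any change of variable covering the whole integral would have to be constructed from outside the expression.
- a trigonometric identity — applies; the problem has the shape this method handles.
- integration by parts — not the natural route: no polynomial-kernel product appears — a recursive parts reduction of the trigonometric product exists, but the identity rewrite is direct.


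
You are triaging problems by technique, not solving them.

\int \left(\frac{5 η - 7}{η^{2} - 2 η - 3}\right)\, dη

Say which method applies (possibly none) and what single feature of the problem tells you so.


Method: partial fractions — a proper rational integrand over the factorable η^{2} - 2 η - 3: partial fractions reduce it to elementary pieces.


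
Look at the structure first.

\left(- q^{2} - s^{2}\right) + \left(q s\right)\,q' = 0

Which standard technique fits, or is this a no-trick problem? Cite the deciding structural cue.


Diagnosis: the homogeneous substitution — the slope's numerator and denominator share total degree; set v = q/s and the equation drops to separable form. Rearranged, this also fits the Bernoulli template directly; the homogeneous substitution reads the structure without the rearrangement.


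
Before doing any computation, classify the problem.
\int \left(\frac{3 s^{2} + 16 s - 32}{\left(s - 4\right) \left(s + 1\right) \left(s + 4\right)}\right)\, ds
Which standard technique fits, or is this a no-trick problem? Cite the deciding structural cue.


Best approach: partial fractions — the bottom factors while the top stays lower-degree — split into simple fractions and integrate piece by piece.


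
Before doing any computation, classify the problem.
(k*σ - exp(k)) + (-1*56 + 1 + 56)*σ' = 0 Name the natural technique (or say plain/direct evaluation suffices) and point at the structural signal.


Verdict: a linear integrating factor — the unknown enters only to the first power against a nonzero forcing term — the integrating-factor template applies directly.


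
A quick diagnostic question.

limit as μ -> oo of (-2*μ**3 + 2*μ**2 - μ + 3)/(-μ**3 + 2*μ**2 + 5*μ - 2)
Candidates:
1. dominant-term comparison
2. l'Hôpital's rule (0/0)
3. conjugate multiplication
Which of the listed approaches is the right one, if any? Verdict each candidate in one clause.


Best approach: dominant-term comparison — divide by the highest power of μ present: lower-order terms vanish and the dominant ratio remains.
- dominant-term comparison — applicable, and directly so.
- l'Hôpital's rule (0/0): as a single quotient the expression runs to ∞/∞ at the limit point — an at-infinity form of the rule would apply, though the leading-growth comparison is the direct reading.
- conjugate multiplication: the conjugate move applies to radical differences, which this is not.


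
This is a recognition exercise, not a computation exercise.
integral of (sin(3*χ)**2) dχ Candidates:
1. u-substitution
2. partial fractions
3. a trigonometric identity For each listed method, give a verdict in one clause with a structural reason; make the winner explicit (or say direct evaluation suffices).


Diagnosis: a trigonometric identity — even powers like sin(3*χ)**2 never integrate directly; the half-angle identity lowers the degree first.
- u-substitution: no subexpression of the integrand pairs with its own derivative as a factor — individual terms may offer their own substitutions, but any change of variable covering the whole integral would have to be constructed from outside the expression.
- partial fractions: the expression is not a ratio of polynomials that decomposes further.
- a trigonometric identity — yes — fits the structure here.


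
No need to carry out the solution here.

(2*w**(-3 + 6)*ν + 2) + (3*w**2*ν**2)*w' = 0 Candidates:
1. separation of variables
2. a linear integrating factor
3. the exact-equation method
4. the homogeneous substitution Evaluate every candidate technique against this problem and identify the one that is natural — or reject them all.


Best approach: the exact-equation method — because the two cross partials coincide, the form is conservative as written — recover its potential in (ν, w).
- separation of variables — no division isolates the independent variable from the unknown.
- a linear integrating factor: the unknown enters nonlinearly (through a power, a denominator, or a transcendental function), which the linear integrating-factor recipe cannot absorb as-is — any repair would come from a preliminary substitution, not the factor.
- the exact-equation method: yes — fits the structure here.
- the homogeneous substitution: the slope does not depend on the ratio of the variables alone.


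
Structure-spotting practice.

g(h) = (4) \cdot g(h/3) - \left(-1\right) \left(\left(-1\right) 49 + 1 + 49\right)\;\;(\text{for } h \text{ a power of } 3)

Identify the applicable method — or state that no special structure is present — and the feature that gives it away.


Best approach: the master substitution — the argument contracts 3-fold per step: reindex h exponentially and solve the linear recurrence in the new index.


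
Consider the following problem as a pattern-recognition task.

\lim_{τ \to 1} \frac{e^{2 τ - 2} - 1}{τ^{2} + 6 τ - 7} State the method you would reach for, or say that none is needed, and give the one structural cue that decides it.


Diagnosis: l'Hôpital's rule (0/0) — substituting 1 gives 0 over 0; differentiate top and bottom once and re-evaluate. A local series expansion at the point resolves it as well; the rule is the packaged version of that step.


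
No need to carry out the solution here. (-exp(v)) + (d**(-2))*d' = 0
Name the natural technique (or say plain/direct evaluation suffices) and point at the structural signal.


Best approach: separation of variables — all dependence on the two variables factors apart, the defining separable shape. The equation is exact as it stands too — a potential function exists — though separation reads the split structure directly.


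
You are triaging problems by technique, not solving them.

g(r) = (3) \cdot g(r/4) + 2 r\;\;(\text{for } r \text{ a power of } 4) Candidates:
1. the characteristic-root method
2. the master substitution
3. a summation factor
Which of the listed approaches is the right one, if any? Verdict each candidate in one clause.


Verdict: the master substitution — the argument shrinks by the factor 4, so measure the index on a logarithmic scale and the recursion becomes a shift.
- the characteristic-root method: the recursion divides its index rather than shifting it — outside the constant-shift family the root method covers.
- the master substitution: yes — fits the structure here.
- a summation factor — a divided-index call is outside the fixed-shift first-order family a summation factor normalizes.


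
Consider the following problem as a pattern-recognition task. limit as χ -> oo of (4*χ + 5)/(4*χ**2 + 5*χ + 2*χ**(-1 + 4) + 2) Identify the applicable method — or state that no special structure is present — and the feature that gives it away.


Technique: dominant-term comparison — divide by the highest power of χ present: lower-order terms vanish and the dominant ratio remains. As a single quotient, the ∞/∞ shape would yield to repeated differentiation as well — the growth comparison gets there in one look.


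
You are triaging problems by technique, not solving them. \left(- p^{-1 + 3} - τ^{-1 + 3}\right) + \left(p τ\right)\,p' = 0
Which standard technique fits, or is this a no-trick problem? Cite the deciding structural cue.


Method: the homogeneous substitution — the slope is degree-zero homogeneous: the ratio substitution v = p/τ collapses it. A Bernoulli rewrite works here as the equation stands — the homogeneous substitution is the more immediate reading.


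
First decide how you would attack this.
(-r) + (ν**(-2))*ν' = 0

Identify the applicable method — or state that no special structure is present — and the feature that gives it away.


Method: separation of variables — all dependence on the two variables factors apart, the defining separable shape. One could also solve this as an exact equation; with each coefficient in its own variable, separating is the same work with fewer steps.


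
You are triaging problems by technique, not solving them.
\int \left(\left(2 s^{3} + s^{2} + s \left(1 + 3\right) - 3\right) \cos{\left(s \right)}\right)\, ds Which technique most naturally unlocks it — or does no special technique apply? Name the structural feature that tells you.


Best approach: integration by parts — a polynomial factor (2 s^{3} + s^{2} + s \left(1 + 3\right) - 3) multiplies \cos{\left(s \right)}; differentiating (2 s^{3} + s^{2} + s \left(1 + 3\right) - 3) lowers its degree while \cos{\left(s \right)} integrates cleanly, so parts wins.


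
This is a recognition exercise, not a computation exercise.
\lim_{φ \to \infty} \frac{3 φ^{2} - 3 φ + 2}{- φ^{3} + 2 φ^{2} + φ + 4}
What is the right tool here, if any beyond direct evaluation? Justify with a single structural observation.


Diagnosis: dominant-term comparison — at large φ only the top-degree terms survive; compare the leading terms and the limit falls out. Viewed as a single quotient this is an ∞/∞ form — an at-infinity application of l'Hôpital's rule would also resolve it; comparing leading growth reads the answer without differentiating.


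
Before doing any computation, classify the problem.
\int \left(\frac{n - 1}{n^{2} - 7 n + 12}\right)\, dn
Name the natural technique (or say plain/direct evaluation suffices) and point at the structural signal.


Verdict: partial fractions — the integrand is a proper rational function and its denominator n^{2} - 7 n + 12 factors into distinct pieces, so it splits into simple fractions.


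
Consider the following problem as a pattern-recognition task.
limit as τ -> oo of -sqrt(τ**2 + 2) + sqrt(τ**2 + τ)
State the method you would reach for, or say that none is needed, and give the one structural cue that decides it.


Diagnosis: conjugate multiplication — sqrt(τ**2 + τ) and sqrt(τ**2 + 2) both blow up, but their difference is tame once the conjugate rationalizes it.


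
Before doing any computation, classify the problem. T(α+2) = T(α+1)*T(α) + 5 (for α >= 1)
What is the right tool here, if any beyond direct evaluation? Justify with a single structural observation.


Method: no special technique — the new term depends nonlinearly on the old ones, which disqualifies every superposition-based technique.


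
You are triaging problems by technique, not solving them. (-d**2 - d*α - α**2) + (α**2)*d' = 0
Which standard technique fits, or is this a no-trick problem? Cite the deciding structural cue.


Technique: the homogeneous substitution — the slope's numerator and denominator share total degree; set v = d/α and the equation drops to separable form.


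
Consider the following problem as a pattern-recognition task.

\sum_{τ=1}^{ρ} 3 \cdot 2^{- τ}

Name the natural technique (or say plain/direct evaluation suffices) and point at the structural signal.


Method: the geometric series formula — consecutive terms stand in a fixed index-free ratio — the geometric sum formula closes it.


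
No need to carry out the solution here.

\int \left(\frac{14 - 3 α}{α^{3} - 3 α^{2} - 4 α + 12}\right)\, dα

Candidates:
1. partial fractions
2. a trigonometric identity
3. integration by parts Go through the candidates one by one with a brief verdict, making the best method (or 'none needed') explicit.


Verdict: partial fractions — the denominator α^{3} - 3 α^{2} - 4 α + 12 factors, so the quotient decomposes into elementary partial fractions term by term.
- partial fractions — applicable, and directly so.
- a trigonometric identity: no sine or cosine appears, so there is nothing for a trigonometric identity to act on.
- integration by parts — the integrand does not split as a nonconstant polynomial times an exp, sine, cosine of a linear argument, or logarithm — no polynomial-kernel parts product to differentiate one side of.


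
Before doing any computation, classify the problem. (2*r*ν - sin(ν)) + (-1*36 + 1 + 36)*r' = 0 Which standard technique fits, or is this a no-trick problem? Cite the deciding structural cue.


Method: a linear integrating factor — the unknown enters only to the first power against a nonzero forcing term — the integrating-factor template applies directly.


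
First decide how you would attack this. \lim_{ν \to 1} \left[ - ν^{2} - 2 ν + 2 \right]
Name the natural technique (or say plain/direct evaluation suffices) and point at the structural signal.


Best approach: no special technique — nothing blocks direct substitution at 1: plug in and finish.
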